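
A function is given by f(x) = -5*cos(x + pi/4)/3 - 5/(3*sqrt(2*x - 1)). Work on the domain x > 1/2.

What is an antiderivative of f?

An antiderivative is F(x) = 5*(-sqrt(2*x - 1) - sin(x + pi/4))/3.

Integrate term by term and add the pieces.
Check: d/dx[5*(-sqrt(2*x - 1) - sin(x + pi/4))/3] = (-5*sqrt(2*x - 1)*cos(x + pi/4) - 5)/(3*sqrt(2*x - 1)), which equals f(x).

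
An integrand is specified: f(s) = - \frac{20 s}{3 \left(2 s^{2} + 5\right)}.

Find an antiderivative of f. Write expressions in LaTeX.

An antiderivative is F(s) = - \frac{5 \log{\left(s^{2} + \frac{5}{2} \right)}}{3}.

f matches the chain-rule pattern g'(h)*h' with inner function h(s) = s^{2} + \frac{5}{2}; substituting u = h(s) collapses the integral.
Check: d/ds[- \frac{5 \log{\left(s^{2} + \frac{5}{2} \right)}}{3}] = - \frac{20 s}{6 s^{2} + 15}, which equals f(s).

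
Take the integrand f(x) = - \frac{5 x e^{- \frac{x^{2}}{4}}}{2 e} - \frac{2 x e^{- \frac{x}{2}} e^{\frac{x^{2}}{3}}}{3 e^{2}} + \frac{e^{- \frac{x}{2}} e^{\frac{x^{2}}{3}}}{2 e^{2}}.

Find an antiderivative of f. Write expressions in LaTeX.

An antiderivative is F(x) = 5 e^{- \frac{x^{2}}{4} - 1} - e^{\frac{x^{2}}{3} - \frac{x}{2} - 2}.

The integrand splits into summands that can be handled one at a time.
Check: d/dx[5 e^{- \frac{x^{2}}{4} - 1} - e^{\frac{x^{2}}{3} - \frac{x}{2} - 2}] = \frac{\left(- 15 e x e^{\frac{x}{2}} e^{- \frac{x^{2}}{3}} - 4 x e^{\frac{x^{2}}{4}} + 3 e^{\frac{x^{2}}{4}}\right) e^{- \frac{x}{2}} e^{\frac{x^{2}}{12}}}{6 e^{2}}, which equals f(x).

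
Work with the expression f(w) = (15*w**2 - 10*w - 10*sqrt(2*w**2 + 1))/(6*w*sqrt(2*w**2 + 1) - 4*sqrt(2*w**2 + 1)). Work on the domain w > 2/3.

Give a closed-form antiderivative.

A candidate is checked by its d/dw: the result must match f(w).
Check: d/dw[5*sqrt(2*w**2 + 1)/4 - 5*log(3*w/2 - 1)/3] = (15*w**2 - 10*w - 10*sqrt(2*w**2 + 1))/(6*w*sqrt(2*w**2 + 1) - 4*sqrt(2*w**2 + 1)) = f(w).

An antiderivative is F(w) = 5*sqrt(2*w**2 + 1)/4 - 5*log(3*w/2 - 1)/3.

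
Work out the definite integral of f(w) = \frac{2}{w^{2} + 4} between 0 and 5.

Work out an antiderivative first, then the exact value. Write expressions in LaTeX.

Antiderivative: F(w) = \operatorname{atan}{\left(\frac{w}{2} \right)}; value = \operatorname{atan}{\left(\frac{5}{2} \right)}

Check any antiderivative F(w) by computing F'(w) and comparing it with f(w).
F(w) = \operatorname{atan}{\left(\frac{w}{2} \right)} is an antiderivative of f.
Check: d/dw[\operatorname{atan}{\left(\frac{w}{2} \right)}] = \frac{2}{w^{2} + 4} = f(w).
F(5) = \operatorname{atan}{\left(\frac{5}{2} \right)}; F(0) = 0.
Integral = F(5) - F(0) = \operatorname{atan}{\left(\frac{5}{2} \right)}.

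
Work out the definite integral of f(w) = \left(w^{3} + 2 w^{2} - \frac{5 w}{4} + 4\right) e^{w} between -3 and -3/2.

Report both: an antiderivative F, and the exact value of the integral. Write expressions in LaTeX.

f has the shape u'v + uv' for u = w^{3} - w^{2} + \frac{3 w}{4} + \frac{13}{4} and v = e^{w} — it is the derivative of the product u*v.
F(w) = w^{3} e^{w} - w^{2} e^{w} + \frac{3 w e^{w}}{4} + \frac{13 e^{w}}{4} is an antiderivative of f.
Check: d/dw[w^{3} e^{w} - w^{2} e^{w} + \frac{3 w e^{w}}{4} + \frac{13 e^{w}}{4}] = w^{3} e^{w} + 2 w^{2} e^{w} - \frac{5 w e^{w}}{4} + 4 e^{w}, which equals f(w).
F(-3/2) = - \frac{7}{2 e^{\frac{3}{2}}}; F(-3) = - \frac{35}{e^{3}}.
Integral = F(-3/2) - F(-3) = - \frac{7}{2 e^{\frac{3}{2}}} + \frac{35}{e^{3}}.

Antiderivative: F(w) = w^{3} e^{w} - w^{2} e^{w} + \frac{3 w e^{w}}{4} + \frac{13 e^{w}}{4}; value = - \frac{7}{2 e^{\frac{3}{2}}} + \frac{35}{e^{3}}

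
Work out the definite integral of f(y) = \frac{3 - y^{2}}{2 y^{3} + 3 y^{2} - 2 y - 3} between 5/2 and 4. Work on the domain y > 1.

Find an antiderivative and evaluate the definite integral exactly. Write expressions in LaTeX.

The denominator factors as \left(y - 1\right) \left(y + 1\right) \left(2 y + 3\right); partial fractions split f into directly integrable pieces: \frac{3}{5 \left(2 y + 3\right)} - \frac{1}{y + 1} + \frac{1}{5 \left(y - 1\right)}.
F(y) = \frac{2 \log{\left(y - 1 \right)} - 10 \log{\left(y + 1 \right)} + 3 \log{\left(y + \frac{3}{2} \right)}}{10} is an antiderivative of f.
Check: d/dy[\frac{2 \log{\left(y - 1 \right)} - 10 \log{\left(y + 1 \right)} + 3 \log{\left(y + \frac{3}{2} \right)}}{10}] = \frac{3 - y^{2}}{2 y^{3} + 3 y^{2} - 2 y - 3} = f(y).
F(4) = - \log{\left(5 \right)} + \frac{\log{\left(3 \right)}}{5} + \frac{3 \log{\left(\frac{11}{2} \right)}}{10}; F(5/2) = - \log{\left(\frac{7}{2} \right)} + \frac{\log{\left(\frac{3}{2} \right)}}{5} + \frac{3 \log{\left(4 \right)}}{10}.
Integral = F(4) - F(5/2) = - \log{\left(5 \right)} - \frac{3 \log{\left(4 \right)}}{10} - \frac{\log{\left(\frac{3}{2} \right)}}{5} + \frac{\log{\left(3 \right)}}{5} + \frac{3 \log{\left(\frac{11}{2} \right)}}{10} + \log{\left(\frac{7}{2} \right)}.

Antiderivative: F(y) = \frac{2 \log{\left(y - 1 \right)} - 10 \log{\left(y + 1 \right)} + 3 \log{\left(y + \frac{3}{2} \right)}}{10}; value = - \log{\left(5 \right)} - \frac{3 \log{\left(4 \right)}}{10} - \frac{\log{\left(\frac{3}{2} \right)}}{5} + \frac{\log{\left(3 \right)}}{5} + \frac{3 \log{\left(\frac{11}{2} \right)}}{10} + \log{\left(\frac{7}{2} \right)}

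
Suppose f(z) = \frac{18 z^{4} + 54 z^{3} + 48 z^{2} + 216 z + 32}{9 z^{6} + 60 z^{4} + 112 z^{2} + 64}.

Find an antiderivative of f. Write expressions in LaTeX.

An antiderivative is F(z) = \frac{3 z^{2} \operatorname{atan}{\left(\frac{z}{2} \right)} + 4 \operatorname{atan}{\left(\frac{z}{2} \right)} - 9}{3 z^{2} + 4}.

A first test for any F(z): its z-derivative must equal f(z) identically.
Check: d/dz[\frac{3 z^{2} \operatorname{atan}{\left(\frac{z}{2} \right)} + 4 \operatorname{atan}{\left(\frac{z}{2} \right)} - 9}{3 z^{2} + 4}] = \frac{18 z^{4} + 54 z^{3} + 48 z^{2} + 216 z + 32}{9 z^{6} + 60 z^{4} + 112 z^{2} + 64} = f(z).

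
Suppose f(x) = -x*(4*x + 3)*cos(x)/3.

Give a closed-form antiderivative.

An antiderivative is F(x) = (-4*x**2*sin(x) - 3*x*sin(x) - 8*x*cos(x) + 8*sin(x) - 3*cos(x))/3.

Whatever form F(x) takes, F'(x) = f(x) is non-negotiable.
Check: d/dx[(-4*x**2*sin(x) - 3*x*sin(x) - 8*x*cos(x) + 8*sin(x) - 3*cos(x))/3] = -4*x**2*cos(x)/3 - x*cos(x), which equals f(x).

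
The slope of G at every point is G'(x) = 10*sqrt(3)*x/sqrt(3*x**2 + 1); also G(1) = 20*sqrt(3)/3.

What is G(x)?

G(x) = 10*sqrt(3)*sqrt(3*x**2 + 1)/3

G'(x) matches the chain-rule pattern g'(h)*h' with inner function h(x) = 4*x**2 + 4/3; substituting u = h(x) collapses the integral.
A general antiderivative is 5*sqrt(4*x**2 + 4/3) + C.
The condition gives C = 20*sqrt(3)/3 - (20*sqrt(3)/3) = 0.
So G(x) = 10*sqrt(3)*sqrt(3*x**2 + 1)/3.
Check: d/dx[10*sqrt(3)*sqrt(3*x**2 + 1)/3] = 10*sqrt(3)*x/sqrt(3*x**2 + 1) = G'(x).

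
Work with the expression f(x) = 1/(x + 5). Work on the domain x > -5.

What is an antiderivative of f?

Whatever form F(x) takes, F'(x) = f(x) is non-negotiable.
Check: d/dx[log(x + 5)] = 1/(x + 5) = f(x).

An antiderivative is F(x) = log(x + 5).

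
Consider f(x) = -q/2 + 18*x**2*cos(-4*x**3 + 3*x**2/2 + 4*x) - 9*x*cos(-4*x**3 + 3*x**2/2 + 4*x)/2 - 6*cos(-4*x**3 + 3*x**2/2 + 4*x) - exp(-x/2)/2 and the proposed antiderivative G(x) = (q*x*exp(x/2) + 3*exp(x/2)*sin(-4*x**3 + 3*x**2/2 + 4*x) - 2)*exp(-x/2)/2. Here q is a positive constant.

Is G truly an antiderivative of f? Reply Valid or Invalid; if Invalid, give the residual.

Invalid: d/dx[G] - f = (q*exp(x/2) - 36*x**2*exp(x/2)*cos(-4*x**3 + 3*x**2/2 + 4*x) + 9*x*exp(x/2)*cos(-4*x**3 + 3*x**2/2 + 4*x) + 12*exp(x/2)*cos(-4*x**3 + 3*x**2/2 + 4*x) + 1)*exp(-x/2), which is not 0.

d/dx[G] = (q*exp(x/2) - 36*x**2*exp(x/2)*cos(-4*x**3 + 3*x**2/2 + 4*x) + 9*x*exp(x/2)*cos(-4*x**3 + 3*x**2/2 + 4*x) + 12*exp(x/2)*cos(-4*x**3 + 3*x**2/2 + 4*x) + 1)*exp(-x/2)/2
d/dx[G] - f(x) = (q*exp(x/2) - 36*x**2*exp(x/2)*cos(-4*x**3 + 3*x**2/2 + 4*x) + 9*x*exp(x/2)*cos(-4*x**3 + 3*x**2/2 + 4*x) + 12*exp(x/2)*cos(-4*x**3 + 3*x**2/2 + 4*x) + 1)*exp(-x/2) != 0.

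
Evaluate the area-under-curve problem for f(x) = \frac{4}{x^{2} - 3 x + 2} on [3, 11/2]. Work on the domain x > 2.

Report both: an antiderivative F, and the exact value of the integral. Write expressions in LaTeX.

Antiderivative: F(x) = 4 \log{\left(x - 2 \right)} - 4 \log{\left(x - 1 \right)}; value = - 4 \log{\left(\frac{9}{2} \right)} + 4 \log{\left(2 \right)} + 4 \log{\left(\frac{7}{2} \right)}

The denominator factors as \left(x - 2\right) \left(x - 1\right); partial fractions split f into directly integrable pieces: - \frac{4}{x - 1} + \frac{4}{x - 2}.
F(x) = 4 \log{\left(x - 2 \right)} - 4 \log{\left(x - 1 \right)} is an antiderivative of f.
Check: d/dx[4 \log{\left(x - 2 \right)} - 4 \log{\left(x - 1 \right)}] = \frac{4}{x^{2} - 3 x + 2} = f(x).
F(11/2) = - 4 \log{\left(\frac{9}{2} \right)} + 4 \log{\left(\frac{7}{2} \right)}; F(3) = - 4 \log{\left(2 \right)}.
Integral = F(11/2) - F(3) = - 4 \log{\left(\frac{9}{2} \right)} + 4 \log{\left(2 \right)} + 4 \log{\left(\frac{7}{2} \right)}.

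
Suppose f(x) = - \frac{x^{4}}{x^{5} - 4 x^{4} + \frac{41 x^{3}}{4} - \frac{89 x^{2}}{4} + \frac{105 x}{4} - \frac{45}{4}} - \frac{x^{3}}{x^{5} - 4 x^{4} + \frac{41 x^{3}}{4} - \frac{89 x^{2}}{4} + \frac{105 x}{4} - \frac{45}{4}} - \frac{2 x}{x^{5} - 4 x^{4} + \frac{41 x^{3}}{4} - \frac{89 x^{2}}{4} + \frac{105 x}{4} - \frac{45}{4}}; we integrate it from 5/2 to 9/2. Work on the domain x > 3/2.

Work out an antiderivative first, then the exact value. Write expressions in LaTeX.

The denominator factors as \left(x - 1\right) \left(2 x - 3\right)^{2} \left(x^{2} + 5\right); partial fractions split f into directly integrable pieces: \frac{4 \left(119 x - 880\right)}{2523 \left(x^{2} + 5\right)} + \frac{2486}{841 \left(2 x - 3\right)} - \frac{366}{29 \left(2 x - 3\right)^{2}} - \frac{8}{3 \left(x - 1\right)}.
F(x) = \frac{1243 \log{\left(x - \frac{3}{2} \right)}}{841} - \frac{8 \log{\left(x - 1 \right)}}{3} + \frac{238 \log{\left(x^{2} + 5 \right)}}{2523} - \frac{704 \sqrt{5} \operatorname{atan}{\left(\frac{\sqrt{5} x}{5} \right)}}{2523} + \frac{183}{58 x - 87} is an antiderivative of f.
Check: d/dx[\frac{1243 \log{\left(x - \frac{3}{2} \right)}}{841} - \frac{8 \log{\left(x - 1 \right)}}{3} + \frac{238 \log{\left(x^{2} + 5 \right)}}{2523} - \frac{704 \sqrt{5} \operatorname{atan}{\left(\frac{\sqrt{5} x}{5} \right)}}{2523} + \frac{183}{58 x - 87}] = \frac{- 4 x^{4} - 4 x^{3} - 8 x}{4 x^{5} - 16 x^{4} + 41 x^{3} - 89 x^{2} + 105 x - 45}, which equals f(x).
F(9/2) = - \frac{8 \log{\left(\frac{7}{2} \right)}}{3} - \frac{704 \sqrt{5} \operatorname{atan}{\left(\frac{9 \sqrt{5}}{10} \right)}}{2523} + \frac{238 \log{\left(\frac{101}{4} \right)}}{2523} + \frac{61}{58} + \frac{1243 \log{\left(3 \right)}}{841}; F(5/2) = - \frac{8 \log{\left(\frac{3}{2} \right)}}{3} - \frac{704 \sqrt{5} \operatorname{atan}{\left(\frac{\sqrt{5}}{2} \right)}}{2523} + \frac{238 \log{\left(\frac{45}{4} \right)}}{2523} + \frac{183}{58}.
Integral = F(9/2) - F(5/2) = - \frac{8 \log{\left(\frac{7}{2} \right)}}{3} - \frac{61}{29} - \frac{704 \sqrt{5} \operatorname{atan}{\left(\frac{9 \sqrt{5}}{10} \right)}}{2523} - \frac{238 \log{\left(\frac{45}{4} \right)}}{2523} + \frac{238 \log{\left(\frac{101}{4} \right)}}{2523} + \frac{704 \sqrt{5} \operatorname{atan}{\left(\frac{\sqrt{5}}{2} \right)}}{2523} + \frac{8 \log{\left(\frac{3}{2} \right)}}{3} + \frac{1243 \log{\left(3 \right)}}{841}.

Antiderivative: F(x) = \frac{1243 \log{\left(x - \frac{3}{2} \right)}}{841} - \frac{8 \log{\left(x - 1 \right)}}{3} + \frac{238 \log{\left(x^{2} + 5 \right)}}{2523} - \frac{704 \sqrt{5} \operatorname{atan}{\left(\frac{\sqrt{5} x}{5} \right)}}{2523} + \frac{183}{58 x - 87}; value = - \frac{8 \log{\left(\frac{7}{2} \right)}}{3} - \frac{61}{29} - \frac{704 \sqrt{5} \operatorname{atan}{\left(\frac{9 \sqrt{5}}{10} \right)}}{2523} - \frac{238 \log{\left(\frac{45}{4} \right)}}{2523} + \frac{238 \log{\left(\frac{101}{4} \right)}}{2523} + \frac{704 \sqrt{5} \operatorname{atan}{\left(\frac{\sqrt{5}}{2} \right)}}{2523} + \frac{8 \log{\left(\frac{3}{2} \right)}}{3} + \frac{1243 \log{\left(3 \right)}}{841}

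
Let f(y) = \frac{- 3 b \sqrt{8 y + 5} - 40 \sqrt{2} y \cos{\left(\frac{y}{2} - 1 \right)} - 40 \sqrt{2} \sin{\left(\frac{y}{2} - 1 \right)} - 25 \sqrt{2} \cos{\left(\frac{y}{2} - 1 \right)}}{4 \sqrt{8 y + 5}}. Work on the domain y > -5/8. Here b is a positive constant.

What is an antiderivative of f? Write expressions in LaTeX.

For F(y) to be correct the identity F'(y) - f(y) = 0 must hold.
Check: d/dy[\frac{\sqrt{2} \left(- 3 \sqrt{2} b y - 20 \sqrt{8 y + 5} \sin{\left(\frac{y}{2} - 1 \right)}\right)}{8}] = \frac{- 3 b \sqrt{8 y + 5} - 40 \sqrt{2} y \cos{\left(\frac{y}{2} - 1 \right)} - 40 \sqrt{2} \sin{\left(\frac{y}{2} - 1 \right)} - 25 \sqrt{2} \cos{\left(\frac{y}{2} - 1 \right)}}{4 \sqrt{8 y + 5}} = f(y).

An antiderivative is F(y) = \frac{\sqrt{2} \left(- 3 \sqrt{2} b y - 20 \sqrt{8 y + 5} \sin{\left(\frac{y}{2} - 1 \right)}\right)}{8}.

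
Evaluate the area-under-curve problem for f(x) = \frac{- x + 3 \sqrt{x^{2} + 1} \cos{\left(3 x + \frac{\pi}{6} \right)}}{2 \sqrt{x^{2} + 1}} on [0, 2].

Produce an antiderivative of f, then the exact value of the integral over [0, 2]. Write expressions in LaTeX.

An antiderivative F(x) passes only if d/dx[F] lands on f(x) exactly.
F(x) = - \frac{\sqrt{x^{2} + 1}}{2} + \frac{\sin{\left(3 x + \frac{\pi}{6} \right)}}{2} is an antiderivative of f.
Check: d/dx[- \frac{\sqrt{x^{2} + 1}}{2} + \frac{\sin{\left(3 x + \frac{\pi}{6} \right)}}{2}] = \frac{- x + 3 \sqrt{x^{2} + 1} \cos{\left(3 x + \frac{\pi}{6} \right)}}{2 \sqrt{x^{2} + 1}} = f(x).
F(2) = - \frac{\sqrt{5}}{2} + \frac{\sin{\left(\frac{\pi}{6} + 6 \right)}}{2}; F(0) = - \frac{1}{4}.
Integral = F(2) - F(0) = - \frac{\sqrt{5}}{2} + \frac{\sin{\left(\frac{\pi}{6} + 6 \right)}}{2} + \frac{1}{4}.

Antiderivative: F(x) = - \frac{\sqrt{x^{2} + 1}}{2} + \frac{\sin{\left(3 x + \frac{\pi}{6} \right)}}{2}; value = - \frac{\sqrt{5}}{2} + \frac{\sin{\left(\frac{\pi}{6} + 6 \right)}}{2} + \frac{1}{4}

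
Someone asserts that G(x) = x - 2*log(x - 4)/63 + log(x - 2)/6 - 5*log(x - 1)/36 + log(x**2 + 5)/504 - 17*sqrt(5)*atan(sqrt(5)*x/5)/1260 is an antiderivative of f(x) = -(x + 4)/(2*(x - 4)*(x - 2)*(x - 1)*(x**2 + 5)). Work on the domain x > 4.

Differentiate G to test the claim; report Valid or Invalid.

Invalid: d/dx[G] - f = 1, which is not 0.

d/dx[G] = (2*x**5 - 14*x**4 + 38*x**3 - 86*x**2 + 139*x - 84)/(2*x**5 - 14*x**4 + 38*x**3 - 86*x**2 + 140*x - 80)
d/dx[G] - f(x) = 1 != 0.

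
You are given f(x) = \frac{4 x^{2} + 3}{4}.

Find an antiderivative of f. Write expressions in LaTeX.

An antiderivative F(x) passes only if d/dx[F] lands on f(x) exactly.
Check: d/dx[\frac{x \left(4 x^{2} + 9\right)}{12}] = x^{2} + \frac{3}{4}, which equals f(x).

An antiderivative is F(x) = \frac{x \left(4 x^{2} + 9\right)}{12}.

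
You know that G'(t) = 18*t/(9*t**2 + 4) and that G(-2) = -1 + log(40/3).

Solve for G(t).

The substitution u = 3*t**2 + 4/3 works: G'(t) is exactly (dG/du)*(du/dt) for that inner function.
A general antiderivative is log(3*t**2 + 4/3) + C.
The condition gives C = -1 + log(40/3) - (log(40/3)) = -1.
So G(t) = log(3*t**2 + 4/3) - 1.
Check: d/dt[log(3*t**2 + 4/3) - 1] = 18*t/(9*t**2 + 4) = G'(t).

G(t) = log(3*t**2 + 4/3) - 1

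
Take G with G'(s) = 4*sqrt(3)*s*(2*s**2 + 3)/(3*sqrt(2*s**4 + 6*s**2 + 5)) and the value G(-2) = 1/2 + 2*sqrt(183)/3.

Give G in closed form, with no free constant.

G'(s) matches the chain-rule pattern g'(h)*h' with inner function h(s) = 2*s**4/3 + 2*s**2 + 5/3; substituting u = h(s) collapses the integral.
A general antiderivative is 2*sqrt(2*s**4/3 + 2*s**2 + 5/3) + C.
The condition gives C = 1/2 + 2*sqrt(183)/3 - (2*sqrt(183)/3) = 1/2.
So G(s) = (4*sqrt(3)*sqrt(2*s**4 + 6*s**2 + 5) + 3)/6.
Check: d/ds[(4*sqrt(3)*sqrt(2*s**4 + 6*s**2 + 5) + 3)/6] = (8*sqrt(3)*s**3 + 12*sqrt(3)*s)/(3*sqrt(2*s**4 + 6*s**2 + 5)), which equals G'(s).

G(s) = (4*sqrt(3)*sqrt(2*s**4 + 6*s**2 + 5) + 3)/6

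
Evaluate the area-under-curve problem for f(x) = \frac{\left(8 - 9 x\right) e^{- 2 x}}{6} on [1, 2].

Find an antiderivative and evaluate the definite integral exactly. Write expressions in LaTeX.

Recognize the product-rule pattern: f = u'v + uv' with u = \frac{3 x}{4} - \frac{7}{24}, v = e^{- 2 x}, so integration by parts undoes it.
F(x) = \frac{3 x e^{- 2 x}}{4} - \frac{7 e^{- 2 x}}{24} is an antiderivative of f.
Check: d/dx[\frac{3 x e^{- 2 x}}{4} - \frac{7 e^{- 2 x}}{24}] = \frac{\left(8 - 9 x\right) e^{- 2 x}}{6} = f(x).
F(2) = \frac{29}{24 e^{4}}; F(1) = \frac{11}{24 e^{2}}.
Integral = F(2) - F(1) = - \frac{11}{24 e^{2}} + \frac{29}{24 e^{4}}.

Antiderivative: F(x) = \frac{3 x e^{- 2 x}}{4} - \frac{7 e^{- 2 x}}{24}; value = - \frac{11}{24 e^{2}} + \frac{29}{24 e^{4}}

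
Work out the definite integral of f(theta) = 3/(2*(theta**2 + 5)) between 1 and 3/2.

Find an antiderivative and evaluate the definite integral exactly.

Antiderivative: F(theta) = 3*sqrt(5)*atan(sqrt(5)*theta/5)/10; value = -3*sqrt(5)*atan(sqrt(5)/5)/10 + 3*sqrt(5)*atan(3*sqrt(5)/10)/10

For F(theta) to be correct the identity F'(theta) - f(theta) = 0 must hold.
F(theta) = 3*sqrt(5)*atan(sqrt(5)*theta/5)/10 is an antiderivative of f.
Check: d/dtheta[3*sqrt(5)*atan(sqrt(5)*theta/5)/10] = 3/(2*theta**2 + 10), which equals f(theta).
F(3/2) = 3*sqrt(5)*atan(3*sqrt(5)/10)/10; F(1) = 3*sqrt(5)*atan(sqrt(5)/5)/10.
Integral = F(3/2) - F(1) = -3*sqrt(5)*atan(sqrt(5)/5)/10 + 3*sqrt(5)*atan(3*sqrt(5)/10)/10.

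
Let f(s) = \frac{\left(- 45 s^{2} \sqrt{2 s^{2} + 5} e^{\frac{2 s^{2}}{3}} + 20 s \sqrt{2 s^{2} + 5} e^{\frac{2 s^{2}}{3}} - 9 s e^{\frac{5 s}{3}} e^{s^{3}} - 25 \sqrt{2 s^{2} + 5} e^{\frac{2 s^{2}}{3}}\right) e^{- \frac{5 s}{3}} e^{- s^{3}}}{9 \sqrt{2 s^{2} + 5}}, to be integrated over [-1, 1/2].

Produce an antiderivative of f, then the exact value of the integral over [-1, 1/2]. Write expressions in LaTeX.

Antiderivative: F(s) = - \frac{\sqrt{2 s^{2} + 5}}{2} + \frac{5 e^{- \frac{5 s}{3}} e^{\frac{2 s^{2}}{3}} e^{- s^{3}}}{3}; value = - \frac{5 e^{\frac{10}{3}}}{3} - \frac{\sqrt{22}}{4} + \frac{5}{3 e^{\frac{19}{24}}} + \frac{\sqrt{7}}{2}

Since d/ds undoes antidifferentiation here, F'(s) = f(s) is required of F(s).
F(s) = - \frac{\sqrt{2 s^{2} + 5}}{2} + \frac{5 e^{- \frac{5 s}{3}} e^{\frac{2 s^{2}}{3}} e^{- s^{3}}}{3} is an antiderivative of f.
Check: d/ds[- \frac{\sqrt{2 s^{2} + 5}}{2} + \frac{5 e^{- \frac{5 s}{3}} e^{\frac{2 s^{2}}{3}} e^{- s^{3}}}{3}] = \frac{\left(- 45 s^{2} \sqrt{2 s^{2} + 5} e^{\frac{2 s^{2}}{3}} + 20 s \sqrt{2 s^{2} + 5} e^{\frac{2 s^{2}}{3}} - 9 s e^{\frac{5 s}{3}} e^{s^{3}} - 25 \sqrt{2 s^{2} + 5} e^{\frac{2 s^{2}}{3}}\right) e^{- \frac{5 s}{3}} e^{- s^{3}}}{9 \sqrt{2 s^{2} + 5}} = f(s).
F(1/2) = - \frac{\sqrt{22}}{4} + \frac{5}{3 e^{\frac{19}{24}}}; F(-1) = - \frac{\sqrt{7}}{2} + \frac{5 e^{\frac{10}{3}}}{3}.
Integral = F(1/2) - F(-1) = - \frac{5 e^{\frac{10}{3}}}{3} - \frac{\sqrt{22}}{4} + \frac{5}{3 e^{\frac{19}{24}}} + \frac{\sqrt{7}}{2}.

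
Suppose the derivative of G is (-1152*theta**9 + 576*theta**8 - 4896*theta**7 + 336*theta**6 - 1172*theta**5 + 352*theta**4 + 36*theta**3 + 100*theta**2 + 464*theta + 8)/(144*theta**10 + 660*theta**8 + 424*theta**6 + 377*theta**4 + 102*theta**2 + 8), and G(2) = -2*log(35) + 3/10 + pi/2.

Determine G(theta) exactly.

G(theta) = (-24*theta**2*log(2*theta**4 + theta**2/2 + 1) + 24*theta**2*atan(theta/2) + 6*theta**2 - 4*log(2*theta**4 + theta**2/2 + 1) + 4*atan(theta/2) - 9)/(2*(6*theta**2 + 1))

A candidate passes only if d/dtheta[G] lands on the given G'(theta) exactly.
A general antiderivative is -2*log(2*theta**4 + theta**2/2 + 1) + 2*atan(theta/2) - 5/(2*(3*theta**2 + 1/2)) + C.
The condition gives C = -2*log(35) + 3/10 + pi/2 - (-2*log(35) - 1/5 + pi/2) = 1/2.
So G(theta) = (-24*theta**2*log(2*theta**4 + theta**2/2 + 1) + 24*theta**2*atan(theta/2) + 6*theta**2 - 4*log(2*theta**4 + theta**2/2 + 1) + 4*atan(theta/2) - 9)/(2*(6*theta**2 + 1)).
Check: d/dtheta[(-24*theta**2*log(2*theta**4 + theta**2/2 + 1) + 24*theta**2*atan(theta/2) + 6*theta**2 - 4*log(2*theta**4 + theta**2/2 + 1) + 4*atan(theta/2) - 9)/(2*(6*theta**2 + 1))] = (-1152*theta**9 + 576*theta**8 - 4896*theta**7 + 336*theta**6 - 1172*theta**5 + 352*theta**4 + 36*theta**3 + 100*theta**2 + 464*theta + 8)/(144*theta**10 + 660*theta**8 + 424*theta**6 + 377*theta**4 + 102*theta**2 + 8) = G'(theta).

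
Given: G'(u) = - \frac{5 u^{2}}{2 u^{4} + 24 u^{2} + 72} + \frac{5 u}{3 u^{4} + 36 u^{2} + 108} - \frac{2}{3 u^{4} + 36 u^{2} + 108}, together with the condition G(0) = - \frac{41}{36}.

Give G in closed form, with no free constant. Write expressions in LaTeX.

G(u) = - \frac{47 \sqrt{6} u^{2} \operatorname{atan}{\left(\frac{\sqrt{6} u}{6} \right)} + 216 u^{2} - 258 u + 282 \sqrt{6} \operatorname{atan}{\left(\frac{\sqrt{6} u}{6} \right)} + 1476}{216 \left(u^{2} + 6\right)}

The integrand splits into summands that can be handled one at a time.
A general antiderivative is - \frac{30 - 43 u}{36 u^{2} + 216} - \frac{47 \sqrt{6} \operatorname{atan}{\left(\frac{\sqrt{6} u}{6} \right)}}{216} + C.
The condition gives C = - \frac{41}{36} - (- \frac{5}{36}) = -1.
So G(u) = - \frac{47 \sqrt{6} u^{2} \operatorname{atan}{\left(\frac{\sqrt{6} u}{6} \right)} + 216 u^{2} - 258 u + 282 \sqrt{6} \operatorname{atan}{\left(\frac{\sqrt{6} u}{6} \right)} + 1476}{216 \left(u^{2} + 6\right)}.
Check: d/du[- \frac{47 \sqrt{6} u^{2} \operatorname{atan}{\left(\frac{\sqrt{6} u}{6} \right)} + 216 u^{2} - 258 u + 282 \sqrt{6} \operatorname{atan}{\left(\frac{\sqrt{6} u}{6} \right)} + 1476}{216 \left(u^{2} + 6\right)}] = \frac{- 15 u^{2} + 10 u - 4}{6 u^{4} + 72 u^{2} + 216}, which equals G'(u).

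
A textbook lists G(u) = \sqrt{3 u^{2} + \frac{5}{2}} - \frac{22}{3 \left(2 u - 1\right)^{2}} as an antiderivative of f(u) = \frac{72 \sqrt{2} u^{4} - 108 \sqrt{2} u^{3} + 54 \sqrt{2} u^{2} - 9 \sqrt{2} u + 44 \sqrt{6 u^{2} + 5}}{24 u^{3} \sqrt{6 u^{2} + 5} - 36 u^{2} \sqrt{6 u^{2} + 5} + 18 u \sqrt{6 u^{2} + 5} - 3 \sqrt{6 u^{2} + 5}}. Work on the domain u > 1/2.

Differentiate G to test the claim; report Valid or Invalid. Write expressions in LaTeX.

Invalid: d/du[G] - f = \frac{44}{24 u^{3} - 36 u^{2} + 18 u - 3}, which is not 0.

d/du[G] = \frac{72 \sqrt{2} u^{4} - 108 \sqrt{2} u^{3} + 54 \sqrt{2} u^{2} - 9 \sqrt{2} u + 88 \sqrt{6 u^{2} + 5}}{24 u^{3} \sqrt{6 u^{2} + 5} - 36 u^{2} \sqrt{6 u^{2} + 5} + 18 u \sqrt{6 u^{2} + 5} - 3 \sqrt{6 u^{2} + 5}}
d/du[G] - f(u) = \frac{44}{24 u^{3} - 36 u^{2} + 18 u - 3} != 0.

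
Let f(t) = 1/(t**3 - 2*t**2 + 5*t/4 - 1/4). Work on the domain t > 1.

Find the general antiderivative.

F(t) = (8*t*log(t - 1) - 8*t*log(t - 1/2) - 4*log(t - 1) + 4*log(t - 1/2) + 4)/(2*t - 1) + C

The denominator factors as (t - 1)*(2*t - 1)**2; partial fractions split f into directly integrable pieces: -8/(2*t - 1) - 8/(2*t - 1)**2 + 4/(t - 1).
Check: d/dt[(8*t*log(t - 1) - 8*t*log(t - 1/2) - 4*log(t - 1) + 4*log(t - 1/2) + 4)/(2*t - 1)] = 4/(4*t**3 - 8*t**2 + 5*t - 1), which equals f(t).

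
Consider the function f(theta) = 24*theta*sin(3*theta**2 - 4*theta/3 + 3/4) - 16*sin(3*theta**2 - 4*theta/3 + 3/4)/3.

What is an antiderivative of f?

An antiderivative is F(theta) = -4*cos(3*theta**2 - 4*theta/3 + 3/4).

f matches the chain-rule pattern g'(h)*h' with inner function h(theta) = 3*theta**2 - 4*theta/3 + 3/4; substituting u = h(theta) collapses the integral.
Check: d/dtheta[-4*cos(3*theta**2 - 4*theta/3 + 3/4)] = 24*theta*sin(3*theta**2 - 4*theta/3 + 3/4) - 16*sin(3*theta**2 - 4*theta/3 + 3/4)/3 = f(theta).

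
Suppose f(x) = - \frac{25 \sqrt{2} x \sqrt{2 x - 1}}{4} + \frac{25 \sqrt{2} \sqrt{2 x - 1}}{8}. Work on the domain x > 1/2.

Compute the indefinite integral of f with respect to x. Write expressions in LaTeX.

F(x) = - 5 \left(x - \frac{1}{2}\right)^{\frac{5}{2}} + C

The integrand splits into summands that can be handled one at a time.
Check: d/dx[- 5 \left(x - \frac{1}{2}\right)^{\frac{5}{2}}] = \frac{\sqrt{2} \left(- 50 x \sqrt{2 x - 1} + 25 \sqrt{2 x - 1}\right)}{8}, which equals f(x).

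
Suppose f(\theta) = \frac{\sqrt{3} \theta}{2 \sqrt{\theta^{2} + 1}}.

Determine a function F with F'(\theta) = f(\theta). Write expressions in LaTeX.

An antiderivative is F(\theta) = \frac{\sqrt{3} \sqrt{\theta^{2} + 1}}{2}.

f matches the chain-rule pattern g'(h)*h' with inner function h(\theta) = 3 \theta^{2} + 3; substituting u = h(\theta) collapses the integral.
Check: d/d\theta[\frac{\sqrt{3} \sqrt{\theta^{2} + 1}}{2}] = \frac{\sqrt{3} \theta}{2 \sqrt{\theta^{2} + 1}} = f(\theta).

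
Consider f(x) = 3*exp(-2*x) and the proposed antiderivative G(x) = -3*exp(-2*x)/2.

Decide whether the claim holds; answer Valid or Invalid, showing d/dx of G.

Valid - differentiating G returns exactly f.

d/dx[G] = 3*exp(-2*x)
This equals f(x) exactly, so the claim holds.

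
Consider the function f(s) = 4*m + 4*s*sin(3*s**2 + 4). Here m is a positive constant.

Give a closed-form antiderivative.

An antiderivative is F(s) = 4*m*s - 2*cos(3*s**2 + 4)/3.

Since d/ds undoes antidifferentiation here, F'(s) = f(s) is required of F(s).
Check: d/ds[4*m*s - 2*cos(3*s**2 + 4)/3] = 4*m + 4*s*sin(3*s**2 + 4) = f(s).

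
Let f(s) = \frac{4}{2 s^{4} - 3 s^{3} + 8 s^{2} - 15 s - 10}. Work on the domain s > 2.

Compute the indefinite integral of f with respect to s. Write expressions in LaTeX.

F(s) = \frac{4 \log{\left(s - 2 \right)}}{45} - \frac{16 \log{\left(s + \frac{1}{2} \right)}}{105} + \frac{2 \log{\left(s^{2} + 5 \right)}}{63} - \frac{16 \sqrt{5} \operatorname{atan}{\left(\frac{\sqrt{5} s}{5} \right)}}{315} + C

The denominator factors as \left(s - 2\right) \left(2 s + 1\right) \left(s^{2} + 5\right); partial fractions split f into directly integrable pieces: \frac{4 \left(s - 4\right)}{63 \left(s^{2} + 5\right)} - \frac{32}{105 \left(2 s + 1\right)} + \frac{4}{45 \left(s - 2\right)}.
Check: d/ds[\frac{4 \log{\left(s - 2 \right)}}{45} - \frac{16 \log{\left(s + \frac{1}{2} \right)}}{105} + \frac{2 \log{\left(s^{2} + 5 \right)}}{63} - \frac{16 \sqrt{5} \operatorname{atan}{\left(\frac{\sqrt{5} s}{5} \right)}}{315}] = \frac{4}{2 s^{4} - 3 s^{3} + 8 s^{2} - 15 s - 10} = f(s).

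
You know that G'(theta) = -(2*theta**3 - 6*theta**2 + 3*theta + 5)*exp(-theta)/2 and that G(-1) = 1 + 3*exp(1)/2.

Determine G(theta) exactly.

G'(theta) has the shape u'v + uv' for u = theta**3 + 3*theta/2 + 4 and v = exp(-theta) — it is the derivative of the product u*v.
A general antiderivative is (2*theta**3 + 3*theta + 8)*exp(-theta)/2 + C.
The condition gives C = 1 + 3*exp(1)/2 - (3*exp(1)/2) = 1.
So G(theta) = theta**3*exp(-theta) + 3*theta*exp(-theta)/2 + 1 + 4*exp(-theta).
Check: d/dtheta[theta**3*exp(-theta) + 3*theta*exp(-theta)/2 + 1 + 4*exp(-theta)] = (-2*theta**3 + 6*theta**2 - 3*theta - 5)*exp(-theta)/2, which equals G'(theta).

G(theta) = theta**3*exp(-theta) + 3*theta*exp(-theta)/2 + 1 + 4*exp(-theta)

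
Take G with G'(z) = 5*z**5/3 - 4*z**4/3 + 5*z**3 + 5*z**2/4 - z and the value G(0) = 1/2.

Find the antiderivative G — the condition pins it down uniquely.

The integrand splits into summands that can be handled one at a time.
A general antiderivative is 5*z**6/18 - 4*z**5/15 + 5*z**4/4 + 5*z**3/12 - z**2/2 + C.
The condition gives C = 1/2 - (0) = 1/2.
So G(z) = 5*z**6/18 - 4*z**5/15 + 5*z**4/4 + 5*z**3/12 - z**2/2 + 1/2.
Check: d/dz[5*z**6/18 - 4*z**5/15 + 5*z**4/4 + 5*z**3/12 - z**2/2 + 1/2] = 5*z**5/3 - 4*z**4/3 + 5*z**3 + 5*z**2/4 - z = G'(z).

G(z) = 5*z**6/18 - 4*z**5/15 + 5*z**4/4 + 5*z**3/12 - z**2/2 + 1/2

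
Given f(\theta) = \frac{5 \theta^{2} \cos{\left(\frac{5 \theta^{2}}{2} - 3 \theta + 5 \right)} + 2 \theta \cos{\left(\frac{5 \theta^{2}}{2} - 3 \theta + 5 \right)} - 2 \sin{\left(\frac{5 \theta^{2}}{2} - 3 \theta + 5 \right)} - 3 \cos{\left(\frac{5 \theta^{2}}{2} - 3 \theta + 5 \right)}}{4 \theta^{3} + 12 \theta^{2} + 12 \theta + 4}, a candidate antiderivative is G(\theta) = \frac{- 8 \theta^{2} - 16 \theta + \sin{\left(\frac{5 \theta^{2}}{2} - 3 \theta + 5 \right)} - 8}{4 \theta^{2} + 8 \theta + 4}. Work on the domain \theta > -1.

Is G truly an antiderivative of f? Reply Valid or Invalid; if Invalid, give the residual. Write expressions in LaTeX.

Valid - the claim checks out under differentiation.

d/d\theta[G] = \frac{5 \theta^{2} \cos{\left(\frac{5 \theta^{2}}{2} - 3 \theta + 5 \right)} + 2 \theta \cos{\left(\frac{5 \theta^{2}}{2} - 3 \theta + 5 \right)} - 2 \sin{\left(\frac{5 \theta^{2}}{2} - 3 \theta + 5 \right)} - 3 \cos{\left(\frac{5 \theta^{2}}{2} - 3 \theta + 5 \right)}}{4 \theta^{3} + 12 \theta^{2} + 12 \theta + 4}
This equals f(\theta) exactly, so the claim holds.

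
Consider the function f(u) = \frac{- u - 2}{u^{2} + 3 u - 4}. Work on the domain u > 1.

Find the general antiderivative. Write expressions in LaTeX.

F(u) = \frac{- 3 \log{\left(u - 1 \right)} - 2 \log{\left(u + 4 \right)}}{5} + C

The denominator factors as \left(u - 1\right) \left(u + 4\right); partial fractions split f into directly integrable pieces: - \frac{2}{5 \left(u + 4\right)} - \frac{3}{5 \left(u - 1\right)}.
Check: d/du[\frac{- 3 \log{\left(u - 1 \right)} - 2 \log{\left(u + 4 \right)}}{5}] = \frac{- u - 2}{u^{2} + 3 u - 4} = f(u).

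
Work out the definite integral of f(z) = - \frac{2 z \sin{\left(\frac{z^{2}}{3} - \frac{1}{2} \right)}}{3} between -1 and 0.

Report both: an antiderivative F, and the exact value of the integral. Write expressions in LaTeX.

f matches the chain-rule pattern g'(h)*h' with inner function h(z) = \frac{z^{2}}{3} - \frac{1}{2}; substituting u = h(z) collapses the integral.
F(z) = \cos{\left(\frac{z^{2}}{3} - \frac{1}{2} \right)} is an antiderivative of f.
Check: d/dz[\cos{\left(\frac{z^{2}}{3} - \frac{1}{2} \right)}] = - \frac{2 z \sin{\left(\frac{z^{2}}{3} - \frac{1}{2} \right)}}{3} = f(z).
F(0) = \cos{\left(\frac{1}{2} \right)}; F(-1) = \cos{\left(\frac{1}{6} \right)}.
Integral = F(0) - F(-1) = - \cos{\left(\frac{1}{6} \right)} + \cos{\left(\frac{1}{2} \right)}.

Antiderivative: F(z) = \cos{\left(\frac{z^{2}}{3} - \frac{1}{2} \right)}; value = - \cos{\left(\frac{1}{6} \right)} + \cos{\left(\frac{1}{2} \right)}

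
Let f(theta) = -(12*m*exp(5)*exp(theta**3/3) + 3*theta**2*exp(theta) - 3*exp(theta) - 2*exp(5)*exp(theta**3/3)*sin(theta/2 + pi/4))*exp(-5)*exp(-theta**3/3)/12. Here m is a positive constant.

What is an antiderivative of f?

An antiderivative is F(theta) = -(12*m*theta - 3*exp(-5)*exp(theta)*exp(-theta**3/3) + 4*cos(theta/2 + pi/4))/12.

Differentiate the proposed F(theta) back; it has to land on f(theta) exactly.
Check: d/dtheta[-(12*m*theta - 3*exp(-5)*exp(theta)*exp(-theta**3/3) + 4*cos(theta/2 + pi/4))/12] = (-12*m*exp(5)*exp(theta**3/3) - 3*theta**2*exp(theta) + 3*exp(theta) + 2*exp(5)*exp(theta**3/3)*sin(theta/2 + pi/4))*exp(-5)*exp(-theta**3/3)/12, which equals f(theta).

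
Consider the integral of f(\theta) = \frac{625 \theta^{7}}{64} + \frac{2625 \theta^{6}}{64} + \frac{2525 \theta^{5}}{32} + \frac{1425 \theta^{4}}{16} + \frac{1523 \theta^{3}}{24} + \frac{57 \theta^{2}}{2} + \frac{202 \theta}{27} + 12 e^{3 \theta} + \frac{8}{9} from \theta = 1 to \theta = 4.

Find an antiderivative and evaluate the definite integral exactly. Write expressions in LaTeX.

Antiderivative: F(\theta) = \frac{\left(- 15 \theta^{2} - 18 \theta - 8\right)^{4} + 165888 e^{3 \theta}}{41472}; value = - 4 e^{3} + \frac{1164770471}{4608} + 4 e^{12}

The integrand splits into summands that can be handled one at a time.
F(\theta) = \frac{\left(- 15 \theta^{2} - 18 \theta - 8\right)^{4} + 165888 e^{3 \theta}}{41472} is an antiderivative of f.
Check: d/d\theta[\frac{\left(- 15 \theta^{2} - 18 \theta - 8\right)^{4} + 165888 e^{3 \theta}}{41472}] = \frac{625 \theta^{7}}{64} + \frac{2625 \theta^{6}}{64} + \frac{2525 \theta^{5}}{32} + \frac{1425 \theta^{4}}{16} + \frac{1523 \theta^{3}}{24} + \frac{57 \theta^{2}}{2} + \frac{202 \theta}{27} + 12 e^{3 \theta} + \frac{8}{9} = f(\theta).
F(4) = \frac{20480000}{81} + 4 e^{12}; F(1) = \frac{2825761}{41472} + 4 e^{3}.
Integral = F(4) - F(1) = - 4 e^{3} + \frac{1164770471}{4608} + 4 e^{12}.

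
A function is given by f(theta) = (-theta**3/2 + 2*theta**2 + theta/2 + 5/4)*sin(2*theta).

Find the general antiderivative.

Check any antiderivative F(theta) by computing F'(theta) and comparing it with f(theta).
Check: d/dtheta[theta**3*cos(2*theta)/4 - 3*theta**2*sin(2*theta)/8 - theta**2*cos(2*theta) + theta*sin(2*theta) - 5*theta*cos(2*theta)/8 + 5*sin(2*theta)/16 - cos(2*theta)/8] = -theta**3*sin(2*theta)/2 + 2*theta**2*sin(2*theta) + theta*sin(2*theta)/2 + 5*sin(2*theta)/4, which equals f(theta).

F(theta) = theta**3*cos(2*theta)/4 - 3*theta**2*sin(2*theta)/8 - theta**2*cos(2*theta) + theta*sin(2*theta) - 5*theta*cos(2*theta)/8 + 5*sin(2*theta)/16 - cos(2*theta)/8 + C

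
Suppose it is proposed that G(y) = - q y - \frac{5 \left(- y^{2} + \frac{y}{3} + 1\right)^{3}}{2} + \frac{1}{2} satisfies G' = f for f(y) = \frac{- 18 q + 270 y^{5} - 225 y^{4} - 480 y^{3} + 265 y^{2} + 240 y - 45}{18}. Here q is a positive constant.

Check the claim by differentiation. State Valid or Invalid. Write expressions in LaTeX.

Valid - the claim checks out under differentiation.

d/dy[G] = - q + 15 y^{5} - \frac{25 y^{4}}{2} - \frac{80 y^{3}}{3} + \frac{265 y^{2}}{18} + \frac{40 y}{3} - \frac{5}{2}
This equals f(y) exactly, so the claim holds.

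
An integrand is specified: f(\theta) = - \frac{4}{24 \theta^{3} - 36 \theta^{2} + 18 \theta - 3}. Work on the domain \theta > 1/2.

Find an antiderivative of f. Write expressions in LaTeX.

An antiderivative is F(\theta) = \frac{1}{3 \left(2 \theta - 1\right)^{2}}.

Differentiate the proposed F(\theta) back; it has to land on f(\theta) exactly.
Check: d/d\theta[\frac{1}{3 \left(2 \theta - 1\right)^{2}}] = - \frac{4}{24 \theta^{3} - 36 \theta^{2} + 18 \theta - 3} = f(\theta).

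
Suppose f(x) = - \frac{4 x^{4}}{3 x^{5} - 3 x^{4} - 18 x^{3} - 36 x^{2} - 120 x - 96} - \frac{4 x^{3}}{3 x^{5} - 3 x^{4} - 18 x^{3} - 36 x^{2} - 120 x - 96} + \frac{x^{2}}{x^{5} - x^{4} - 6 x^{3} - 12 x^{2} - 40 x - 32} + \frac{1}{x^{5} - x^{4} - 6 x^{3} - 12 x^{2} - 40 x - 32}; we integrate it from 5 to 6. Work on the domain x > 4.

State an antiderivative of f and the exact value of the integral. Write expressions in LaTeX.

Antiderivative: F(x) = - \frac{1229 \log{\left(x - 4 \right)}}{1800} - \frac{2 \log{\left(x + 1 \right)}}{25} - \frac{17 \log{\left(x + 2 \right)}}{144} - \frac{181 \log{\left(x^{2} + 4 \right)}}{800} - \frac{151 \operatorname{atan}{\left(\frac{x}{2} \right)}}{1200}; value = - \frac{181 \log{\left(40 \right)}}{800} - \frac{1229 \log{\left(2 \right)}}{1800} - \frac{17 \log{\left(8 \right)}}{144} - \frac{151 \operatorname{atan}{\left(3 \right)}}{1200} + \frac{137 \log{\left(7 \right)}}{3600} + \frac{2 \log{\left(6 \right)}}{25} + \frac{151 \operatorname{atan}{\left(\frac{5}{2} \right)}}{1200} + \frac{181 \log{\left(29 \right)}}{800}

The denominator factors as 3 \left(x - 4\right) \left(x + 1\right) \left(x + 2\right) \left(x^{2} + 4\right); partial fractions split f into directly integrable pieces: - \frac{543 x + 302}{1200 \left(x^{2} + 4\right)} - \frac{17}{144 \left(x + 2\right)} - \frac{2}{25 \left(x + 1\right)} - \frac{1229}{1800 \left(x - 4\right)}.
F(x) = - \frac{1229 \log{\left(x - 4 \right)}}{1800} - \frac{2 \log{\left(x + 1 \right)}}{25} - \frac{17 \log{\left(x + 2 \right)}}{144} - \frac{181 \log{\left(x^{2} + 4 \right)}}{800} - \frac{151 \operatorname{atan}{\left(\frac{x}{2} \right)}}{1200} is an antiderivative of f.
Check: d/dx[- \frac{1229 \log{\left(x - 4 \right)}}{1800} - \frac{2 \log{\left(x + 1 \right)}}{25} - \frac{17 \log{\left(x + 2 \right)}}{144} - \frac{181 \log{\left(x^{2} + 4 \right)}}{800} - \frac{151 \operatorname{atan}{\left(\frac{x}{2} \right)}}{1200}] = \frac{- 4 x^{4} - 4 x^{3} + 3 x^{2} + 3}{3 x^{5} - 3 x^{4} - 18 x^{3} - 36 x^{2} - 120 x - 96}, which equals f(x).
F(6) = - \frac{181 \log{\left(40 \right)}}{800} - \frac{1229 \log{\left(2 \right)}}{1800} - \frac{17 \log{\left(8 \right)}}{144} - \frac{151 \operatorname{atan}{\left(3 \right)}}{1200} - \frac{2 \log{\left(7 \right)}}{25}; F(5) = - \frac{181 \log{\left(29 \right)}}{800} - \frac{17 \log{\left(7 \right)}}{144} - \frac{151 \operatorname{atan}{\left(\frac{5}{2} \right)}}{1200} - \frac{2 \log{\left(6 \right)}}{25}.
Integral = F(6) - F(5) = - \frac{181 \log{\left(40 \right)}}{800} - \frac{1229 \log{\left(2 \right)}}{1800} - \frac{17 \log{\left(8 \right)}}{144} - \frac{151 \operatorname{atan}{\left(3 \right)}}{1200} + \frac{137 \log{\left(7 \right)}}{3600} + \frac{2 \log{\left(6 \right)}}{25} + \frac{151 \operatorname{atan}{\left(\frac{5}{2} \right)}}{1200} + \frac{181 \log{\left(29 \right)}}{800}.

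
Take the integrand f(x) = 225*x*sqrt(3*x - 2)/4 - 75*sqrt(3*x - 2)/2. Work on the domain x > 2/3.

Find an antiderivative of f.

An antiderivative is F(x) = 5*(3*x - 2)**(5/2)/2.

The integrand splits into summands that can be handled one at a time.
Check: d/dx[5*(3*x - 2)**(5/2)/2] = 225*x*sqrt(3*x - 2)/4 - 75*sqrt(3*x - 2)/2 = f(x).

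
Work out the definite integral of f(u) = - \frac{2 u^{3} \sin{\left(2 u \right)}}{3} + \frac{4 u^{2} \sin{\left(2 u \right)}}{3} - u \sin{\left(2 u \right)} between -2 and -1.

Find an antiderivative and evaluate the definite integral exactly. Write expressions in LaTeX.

Integrate term by term and add the pieces.
F(u) = \frac{2 u^{3} \cos{\left(2 u \right)} - 3 u^{2} \sin{\left(2 u \right)} - 4 u^{2} \cos{\left(2 u \right)} + 4 u \sin{\left(2 u \right)} + 2 \cos{\left(2 u \right)}}{6} is an antiderivative of f.
Check: d/du[\frac{2 u^{3} \cos{\left(2 u \right)} - 3 u^{2} \sin{\left(2 u \right)} - 4 u^{2} \cos{\left(2 u \right)} + 4 u \sin{\left(2 u \right)} + 2 \cos{\left(2 u \right)}}{6}] = - \frac{2 u^{3} \sin{\left(2 u \right)}}{3} + \frac{4 u^{2} \sin{\left(2 u \right)}}{3} - u \sin{\left(2 u \right)} = f(u).
F(-1) = - \frac{2 \cos{\left(2 \right)}}{3} + \frac{7 \sin{\left(2 \right)}}{6}; F(-2) = \frac{10 \sin{\left(4 \right)}}{3} - 5 \cos{\left(4 \right)}.
Integral = F(-1) - F(-2) = 5 \cos{\left(4 \right)} - \frac{2 \cos{\left(2 \right)}}{3} + \frac{7 \sin{\left(2 \right)}}{6} - \frac{10 \sin{\left(4 \right)}}{3}.

Antiderivative: F(u) = \frac{2 u^{3} \cos{\left(2 u \right)} - 3 u^{2} \sin{\left(2 u \right)} - 4 u^{2} \cos{\left(2 u \right)} + 4 u \sin{\left(2 u \right)} + 2 \cos{\left(2 u \right)}}{6}; value = 5 \cos{\left(4 \right)} - \frac{2 \cos{\left(2 \right)}}{3} + \frac{7 \sin{\left(2 \right)}}{6} - \frac{10 \sin{\left(4 \right)}}{3}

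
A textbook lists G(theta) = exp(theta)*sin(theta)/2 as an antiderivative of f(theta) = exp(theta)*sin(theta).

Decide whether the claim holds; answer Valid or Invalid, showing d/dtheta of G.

Invalid: d/dtheta[G] - f = -exp(theta)*sin(theta)/2 + exp(theta)*cos(theta)/2, which is not 0.

d/dtheta[G] = exp(theta)*sin(theta)/2 + exp(theta)*cos(theta)/2
d/dtheta[G] - f(theta) = -exp(theta)*sin(theta)/2 + exp(theta)*cos(theta)/2 != 0.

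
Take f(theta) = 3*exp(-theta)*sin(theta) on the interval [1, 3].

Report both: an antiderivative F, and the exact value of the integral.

Antiderivative: F(theta) = -3*exp(-theta)*sin(theta)/2 - 3*exp(-theta)*cos(theta)/2; value = -3*exp(-3)*sin(3)/2 - 3*exp(-3)*cos(3)/2 + 3*exp(-1)*cos(1)/2 + 3*exp(-1)*sin(1)/2

Differentiate the proposed F(theta) back; it has to land on f(theta) exactly.
F(theta) = -3*exp(-theta)*sin(theta)/2 - 3*exp(-theta)*cos(theta)/2 is an antiderivative of f.
Check: d/dtheta[-3*exp(-theta)*sin(theta)/2 - 3*exp(-theta)*cos(theta)/2] = 3*exp(-theta)*sin(theta) = f(theta).
F(3) = -3*exp(-3)*sin(3)/2 - 3*exp(-3)*cos(3)/2; F(1) = -3*exp(-1)*sin(1)/2 - 3*exp(-1)*cos(1)/2.
Integral = F(3) - F(1) = -3*exp(-3)*sin(3)/2 - 3*exp(-3)*cos(3)/2 + 3*exp(-1)*cos(1)/2 + 3*exp(-1)*sin(1)/2.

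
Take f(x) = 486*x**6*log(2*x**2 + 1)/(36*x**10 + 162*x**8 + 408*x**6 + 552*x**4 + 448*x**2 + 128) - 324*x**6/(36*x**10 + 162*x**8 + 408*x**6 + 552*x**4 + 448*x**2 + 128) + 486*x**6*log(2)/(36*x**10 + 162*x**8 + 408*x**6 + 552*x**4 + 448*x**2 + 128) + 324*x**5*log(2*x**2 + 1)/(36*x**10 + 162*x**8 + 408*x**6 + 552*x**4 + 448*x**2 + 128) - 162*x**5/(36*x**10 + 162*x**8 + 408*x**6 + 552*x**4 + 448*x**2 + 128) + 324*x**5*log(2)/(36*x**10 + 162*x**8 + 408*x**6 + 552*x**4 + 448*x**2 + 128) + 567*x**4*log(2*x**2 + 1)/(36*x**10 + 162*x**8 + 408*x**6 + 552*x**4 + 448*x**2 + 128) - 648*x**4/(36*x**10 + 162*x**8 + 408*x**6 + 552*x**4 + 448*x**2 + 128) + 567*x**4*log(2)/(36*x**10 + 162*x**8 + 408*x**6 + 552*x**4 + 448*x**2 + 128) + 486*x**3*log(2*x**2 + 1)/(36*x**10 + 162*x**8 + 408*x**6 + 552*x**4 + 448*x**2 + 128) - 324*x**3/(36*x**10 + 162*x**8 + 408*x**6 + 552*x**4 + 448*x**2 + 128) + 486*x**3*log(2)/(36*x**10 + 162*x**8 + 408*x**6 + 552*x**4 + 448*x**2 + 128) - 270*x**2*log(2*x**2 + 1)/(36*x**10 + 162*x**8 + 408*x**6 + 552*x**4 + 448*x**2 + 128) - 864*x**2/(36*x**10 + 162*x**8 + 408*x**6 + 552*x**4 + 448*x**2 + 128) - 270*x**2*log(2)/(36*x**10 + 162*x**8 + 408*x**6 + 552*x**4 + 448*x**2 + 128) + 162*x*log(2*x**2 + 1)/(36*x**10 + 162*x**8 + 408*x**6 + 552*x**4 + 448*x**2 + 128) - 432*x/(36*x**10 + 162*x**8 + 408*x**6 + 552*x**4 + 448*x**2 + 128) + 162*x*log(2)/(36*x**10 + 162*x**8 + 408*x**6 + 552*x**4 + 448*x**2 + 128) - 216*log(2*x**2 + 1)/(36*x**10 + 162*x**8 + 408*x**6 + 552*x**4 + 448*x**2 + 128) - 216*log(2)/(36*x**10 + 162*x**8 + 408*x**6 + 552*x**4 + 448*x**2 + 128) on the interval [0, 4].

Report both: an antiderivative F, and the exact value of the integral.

Antiderivative: F(x) = -27*(2*x + 1)*log(4*x**2 + 2)/(4*(3*x**4 + 6*x**2 + 8)); value = -243*log(66)/3488 + 27*log(2)/32

Integrate term by term and add the pieces.
F(x) = -27*(2*x + 1)*log(4*x**2 + 2)/(4*(3*x**4 + 6*x**2 + 8)) is an antiderivative of f.
Check: d/dx[-27*(2*x + 1)*log(4*x**2 + 2)/(4*(3*x**4 + 6*x**2 + 8))] = (486*x**6*log(2*x**2 + 1) - 324*x**6 + 486*x**6*log(2) + 324*x**5*log(2*x**2 + 1) - 162*x**5 + 324*x**5*log(2) + 567*x**4*log(2*x**2 + 1) - 648*x**4 + 567*x**4*log(2) + 486*x**3*log(2*x**2 + 1) - 324*x**3 + 486*x**3*log(2) - 270*x**2*log(2*x**2 + 1) - 864*x**2 - 270*x**2*log(2) + 162*x*log(2*x**2 + 1) - 432*x + 162*x*log(2) - 216*log(2*x**2 + 1) - 216*log(2))/(36*x**10 + 162*x**8 + 408*x**6 + 552*x**4 + 448*x**2 + 128), which equals f(x).
F(4) = -243*log(66)/3488; F(0) = -27*log(2)/32.
Integral = F(4) - F(0) = -243*log(66)/3488 + 27*log(2)/32.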